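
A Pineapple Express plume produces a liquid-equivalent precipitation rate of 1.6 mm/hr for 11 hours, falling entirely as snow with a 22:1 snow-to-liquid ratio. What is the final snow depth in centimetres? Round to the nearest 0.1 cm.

snow depth ≈ 38.7 cm

Liquid-equivalent depth = 1.6 × 11 = 17.6 mm.
Snow depth = 17.6 mm × 22 = 387.2 mm = 38.7 cm.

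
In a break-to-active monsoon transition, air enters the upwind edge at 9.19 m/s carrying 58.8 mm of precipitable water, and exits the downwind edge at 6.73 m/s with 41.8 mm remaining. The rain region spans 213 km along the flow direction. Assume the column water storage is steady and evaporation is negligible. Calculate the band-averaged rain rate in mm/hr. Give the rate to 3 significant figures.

R ≈ 4.38 mm/hr

Column moisture flux per unit crosswind length is F = V × PW.
Inflow: F_in = 9.19 × 58.8 = 540.372 mm·m/s
Outflow: F_out = 6.73 × 41.8 = 281.314 mm·m/s
Steady-state rate R = (F_in − F_out)/L = (540.372 − 281.314) / 213000 m = 1.216e-03 mm/s.
R = 1.216e-03 × 3600 = 4.38 mm/hr.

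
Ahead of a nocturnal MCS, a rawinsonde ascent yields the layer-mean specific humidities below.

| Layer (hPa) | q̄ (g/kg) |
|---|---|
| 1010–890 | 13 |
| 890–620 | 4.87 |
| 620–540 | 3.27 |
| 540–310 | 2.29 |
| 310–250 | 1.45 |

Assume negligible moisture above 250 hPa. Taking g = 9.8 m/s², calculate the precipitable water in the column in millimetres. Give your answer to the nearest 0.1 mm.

PW ≈ 38.3 mm

Precipitable water is the column-integrated vapour mass per unit area: PW = (1/g) Σ q̄ Δp, with q in kg/kg and Δp in Pa (1 kg/m² of water = 1 mm).
Layer 1010–890 hPa: Δp = 120 hPa = 12000 Pa, q̄ = 0.013 kg/kg → 0.013 × 12000 / 9.8 = 15.92 mm
Layer 890–620 hPa: Δp = 270 hPa = 27000 Pa, q̄ = 0.00487 kg/kg → 0.00487 × 27000 / 9.8 = 13.42 mm
Layer 620–540 hPa: Δp = 80 hPa = 8000 Pa, q̄ = 0.00327 kg/kg → 0.00327 × 8000 / 9.8 = 2.67 mm
Layer 540–310 hPa: Δp = 230 hPa = 23000 Pa, q̄ = 0.00229 kg/kg → 0.00229 × 23000 / 9.8 = 5.37 mm
Layer 310–250 hPa: Δp = 60 hPa = 6000 Pa, q̄ = 0.00145 kg/kg → 0.00145 × 6000 / 9.8 = 0.89 mm
PW = 15.92 + 13.42 + 2.67 + 5.37 + 0.89 = 38.27 ≈ 38.3 mm.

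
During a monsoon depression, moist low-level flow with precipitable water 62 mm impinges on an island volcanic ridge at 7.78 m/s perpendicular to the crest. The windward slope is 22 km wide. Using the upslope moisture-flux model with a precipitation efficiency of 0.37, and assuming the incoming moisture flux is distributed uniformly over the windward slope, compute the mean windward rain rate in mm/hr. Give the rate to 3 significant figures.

R ≈ 29.2 mm/hr

Incoming column moisture flux per unit ridge length: F = V × PW = 7.78 × 62 = 482.36 mm·m/s.
Spread over the 22 km slope with efficiency ε = 0.37: R = ε·F/W = 0.37 × 482.36 / 22000 m = 8.112e-03 mm/s.
R = 8.112e-03 × 3600 = 29.2 mm/hr.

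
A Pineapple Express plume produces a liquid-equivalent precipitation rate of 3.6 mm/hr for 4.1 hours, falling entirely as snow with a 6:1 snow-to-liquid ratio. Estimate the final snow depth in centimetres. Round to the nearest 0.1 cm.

snow depth ≈ 8.9 cm

Liquid-equivalent depth = 3.6 × 4.1 = 14.76 mm.
Snow depth = 14.76 mm × 6 = 88.56 mm = 8.9 cm.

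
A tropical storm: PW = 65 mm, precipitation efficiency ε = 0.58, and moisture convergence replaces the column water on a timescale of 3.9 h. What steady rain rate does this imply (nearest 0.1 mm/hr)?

Each overturning extracts ε × PW = 0.58 × 65 = 37.7 mm.
Rate = ε·PW / τ = 37.7 / 3.9 h = 9.7 mm/hr.

R ≈ 9.7 mm/hr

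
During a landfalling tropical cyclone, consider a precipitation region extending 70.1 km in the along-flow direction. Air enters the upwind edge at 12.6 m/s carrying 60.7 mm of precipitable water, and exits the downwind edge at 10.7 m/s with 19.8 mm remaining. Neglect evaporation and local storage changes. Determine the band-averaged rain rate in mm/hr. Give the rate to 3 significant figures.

R ≈ 28.4 mm/hr

Column moisture flux per unit crosswind length is F = V × PW.
Inflow: F_in = 12.6 × 60.7 = 764.82 mm·m/s
Outflow: F_out = 10.7 × 19.8 = 211.86 mm·m/s
Steady-state rate R = (F_in − F_out)/L = (764.82 − 211.86) / 70100 m = 7.888e-03 mm/s.
R = 7.888e-03 × 3600 = 28.4 mm/hr.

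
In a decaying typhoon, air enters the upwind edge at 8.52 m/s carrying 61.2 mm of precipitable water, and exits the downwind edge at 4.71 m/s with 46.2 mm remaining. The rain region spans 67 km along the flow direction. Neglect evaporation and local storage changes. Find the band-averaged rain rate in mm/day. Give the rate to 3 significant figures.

R ≈ 392 mm/day

Column moisture flux per unit crosswind length is F = V × PW.
Inflow: F_in = 8.52 × 61.2 = 521.424 mm·m/s
Outflow: F_out = 4.71 × 46.2 = 217.602 mm·m/s
Steady-state rate R = (F_in − F_out)/L = (521.424 − 217.602) / 67000 m = 4.535e-03 mm/s.
R = 4.535e-03 × 3600 × 24 = 392 mm/day.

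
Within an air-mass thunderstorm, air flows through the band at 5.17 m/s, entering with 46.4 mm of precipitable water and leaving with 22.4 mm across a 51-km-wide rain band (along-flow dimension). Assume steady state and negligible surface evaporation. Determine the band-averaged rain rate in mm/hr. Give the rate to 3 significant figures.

R ≈ 8.76 mm/hr

Column moisture flux per unit crosswind length is F = V × PW.
Inflow: F_in = 5.17 × 46.4 = 239.888 mm·m/s
Outflow: F_out = 5.17 × 22.4 = 115.808 mm·m/s
Steady-state rate R = (F_in − F_out)/L = (239.888 − 115.808) / 51000 m = 2.433e-03 mm/s.
R = 2.433e-03 × 3600 = 8.76 mm/hr.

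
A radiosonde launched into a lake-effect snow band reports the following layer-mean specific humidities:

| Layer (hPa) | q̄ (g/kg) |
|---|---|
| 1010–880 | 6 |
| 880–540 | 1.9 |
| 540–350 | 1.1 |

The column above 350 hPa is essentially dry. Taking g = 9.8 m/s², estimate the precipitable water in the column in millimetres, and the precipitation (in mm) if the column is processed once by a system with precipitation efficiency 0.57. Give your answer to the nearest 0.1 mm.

PW ≈ 16.7 mm; precipitation ≈ 9.5 mm

Precipitable water is the column-integrated vapour mass per unit area: PW = (1/g) Σ q̄ Δp, with q in kg/kg and Δp in Pa (1 kg/m² of water = 1 mm).
Layer 1010–880 hPa: Δp = 130 hPa = 13000 Pa, q̄ = 0.006 kg/kg → 0.006 × 13000 / 9.8 = 7.96 mm
Layer 880–540 hPa: Δp = 340 hPa = 34000 Pa, q̄ = 0.0019 kg/kg → 0.0019 × 34000 / 9.8 = 6.59 mm
Layer 540–350 hPa: Δp = 190 hPa = 19000 Pa, q̄ = 0.0011 kg/kg → 0.0011 × 19000 / 9.8 = 2.13 mm
PW = 7.96 + 6.59 + 2.13 = 16.68 ≈ 16.7 mm.
Precipitation = ε × PW = 0.57 × 16.7 = 9.5 mm.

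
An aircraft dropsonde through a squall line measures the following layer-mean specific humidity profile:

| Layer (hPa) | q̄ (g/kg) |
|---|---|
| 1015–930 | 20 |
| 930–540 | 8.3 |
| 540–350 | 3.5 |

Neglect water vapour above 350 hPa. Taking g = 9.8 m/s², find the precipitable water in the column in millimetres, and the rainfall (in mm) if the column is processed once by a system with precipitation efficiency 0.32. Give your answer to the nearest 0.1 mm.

Precipitable water is the column-integrated vapour mass per unit area: PW = (1/g) Σ q̄ Δp, with q in kg/kg and Δp in Pa (1 kg/m² of water = 1 mm).
Layer 1015–930 hPa: Δp = 85 hPa = 8500 Pa, q̄ = 0.02 kg/kg → 0.02 × 8500 / 9.8 = 17.35 mm
Layer 930–540 hPa: Δp = 390 hPa = 39000 Pa, q̄ = 0.0083 kg/kg → 0.0083 × 39000 / 9.8 = 33.03 mm
Layer 540–350 hPa: Δp = 190 hPa = 19000 Pa, q̄ = 0.0035 kg/kg → 0.0035 × 19000 / 9.8 = 6.79 mm
PW = 17.35 + 33.03 + 6.79 = 57.17 ≈ 57.2 mm.
Rainfall = ε × PW = 0.32 × 57.2 = 18.3 mm.

PW ≈ 57.2 mm; rainfall ≈ 18.3 mm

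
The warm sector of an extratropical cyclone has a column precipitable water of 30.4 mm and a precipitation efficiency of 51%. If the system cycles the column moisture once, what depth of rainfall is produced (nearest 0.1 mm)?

rainfall ≈ 15.5 mm

Rainfall = ε × PW = 0.51 × 30.4 = 15.5 mm.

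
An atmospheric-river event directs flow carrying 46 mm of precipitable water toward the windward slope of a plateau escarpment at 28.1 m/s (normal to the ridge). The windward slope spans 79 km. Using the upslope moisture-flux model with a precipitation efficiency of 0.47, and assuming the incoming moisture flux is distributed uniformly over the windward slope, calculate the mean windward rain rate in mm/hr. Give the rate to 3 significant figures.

R ≈ 27.7 mm/hr

Incoming column moisture flux per unit ridge length: F = V × PW = 28.1 × 46 = 1292.6 mm·m/s.
Spread over the 79 km slope with efficiency ε = 0.47: R = ε·F/W = 0.47 × 1292.6 / 79000 m = 7.690e-03 mm/s.
R = 7.690e-03 × 3600 = 27.7 mm/hr.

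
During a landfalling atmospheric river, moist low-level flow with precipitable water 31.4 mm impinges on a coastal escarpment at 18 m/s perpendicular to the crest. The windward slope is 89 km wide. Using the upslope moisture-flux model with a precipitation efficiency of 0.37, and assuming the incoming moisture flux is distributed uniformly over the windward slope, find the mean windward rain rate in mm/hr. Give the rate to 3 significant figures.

Incoming column moisture flux per unit ridge length: F = V × PW = 18 × 31.4 = 565.2 mm·m/s.
Spread over the 89 km slope with efficiency ε = 0.37: R = ε·F/W = 0.37 × 565.2 / 89000 m = 2.350e-03 mm/s.
R = 2.350e-03 × 3600 = 8.46 mm/hr.

R ≈ 8.46 mm/hr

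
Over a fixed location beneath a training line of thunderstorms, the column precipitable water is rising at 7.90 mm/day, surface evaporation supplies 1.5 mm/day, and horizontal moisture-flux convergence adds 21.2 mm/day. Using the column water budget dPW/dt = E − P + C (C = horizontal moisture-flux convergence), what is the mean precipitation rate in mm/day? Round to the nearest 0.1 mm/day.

dPW/dt = +7.90 mm/day.
P = E + C − dPW/dt = 1.5 + (21.2) − (+7.90) = 14.8 mm/day.

P ≈ 14.8 mm/day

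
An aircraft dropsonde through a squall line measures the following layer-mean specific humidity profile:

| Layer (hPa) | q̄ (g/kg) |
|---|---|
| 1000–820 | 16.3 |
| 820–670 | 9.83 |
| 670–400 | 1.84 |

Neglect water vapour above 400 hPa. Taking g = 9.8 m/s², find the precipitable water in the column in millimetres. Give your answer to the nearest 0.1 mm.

PW ≈ 50.1 mm

Precipitable water is the column-integrated vapour mass per unit area: PW = (1/g) Σ q̄ Δp, with q in kg/kg and Δp in Pa (1 kg/m² of water = 1 mm).
Layer 1000–820 hPa: Δp = 180 hPa = 18000 Pa, q̄ = 0.0163 kg/kg → 0.0163 × 18000 / 9.8 = 29.94 mm
Layer 820–670 hPa: Δp = 150 hPa = 15000 Pa, q̄ = 0.00983 kg/kg → 0.00983 × 15000 / 9.8 = 15.05 mm
Layer 670–400 hPa: Δp = 270 hPa = 27000 Pa, q̄ = 0.00184 kg/kg → 0.00184 × 27000 / 9.8 = 5.07 mm
PW = 29.94 + 15.05 + 5.07 = 50.06 ≈ 50.1 mm.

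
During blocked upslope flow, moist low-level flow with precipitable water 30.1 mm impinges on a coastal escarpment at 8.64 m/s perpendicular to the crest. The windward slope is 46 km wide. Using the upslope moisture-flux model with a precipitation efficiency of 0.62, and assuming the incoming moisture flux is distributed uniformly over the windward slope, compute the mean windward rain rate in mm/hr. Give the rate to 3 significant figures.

Incoming column moisture flux per unit ridge length: F = V × PW = 8.64 × 30.1 = 260.064 mm·m/s.
Spread over the 46 km slope with efficiency ε = 0.62: R = ε·F/W = 0.62 × 260.064 / 46000 m = 3.505e-03 mm/s.
R = 3.505e-03 × 3600 = 12.6 mm/hr.

R ≈ 12.6 mm/hr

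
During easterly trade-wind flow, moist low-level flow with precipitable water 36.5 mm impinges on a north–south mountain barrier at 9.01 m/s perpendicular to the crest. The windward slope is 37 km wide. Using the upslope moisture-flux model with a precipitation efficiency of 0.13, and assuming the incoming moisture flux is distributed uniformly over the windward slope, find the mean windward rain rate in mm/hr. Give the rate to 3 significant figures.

Incoming column moisture flux per unit ridge length: F = V × PW = 9.01 × 36.5 = 328.865 mm·m/s.
Spread over the 37 km slope with efficiency ε = 0.13: R = ε·F/W = 0.13 × 328.865 / 37000 m = 1.155e-03 mm/s.
R = 1.155e-03 × 3600 = 4.16 mm/hr.

R ≈ 4.16 mm/hr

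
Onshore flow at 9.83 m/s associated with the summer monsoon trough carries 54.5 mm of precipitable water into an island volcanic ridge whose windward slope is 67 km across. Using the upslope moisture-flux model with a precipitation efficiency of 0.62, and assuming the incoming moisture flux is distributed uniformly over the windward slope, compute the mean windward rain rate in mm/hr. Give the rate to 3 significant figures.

R ≈ 17.8 mm/hr

Incoming column moisture flux per unit ridge length: F = V × PW = 9.83 × 54.5 = 535.735 mm·m/s.
Spread over the 67 km slope with efficiency ε = 0.62: R = ε·F/W = 0.62 × 535.735 / 67000 m = 4.958e-03 mm/s.
R = 4.958e-03 × 3600 = 17.8 mm/hr.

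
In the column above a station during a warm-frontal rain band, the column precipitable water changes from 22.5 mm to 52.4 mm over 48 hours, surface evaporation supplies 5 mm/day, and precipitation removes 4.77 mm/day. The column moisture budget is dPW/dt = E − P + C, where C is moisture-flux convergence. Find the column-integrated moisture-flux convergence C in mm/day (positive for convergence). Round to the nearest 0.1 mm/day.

C ≈ 14.7 mm/day

dPW/dt = (52.4 − 22.5) mm / (48/24 day) = +14.950 mm/day.
C = dPW/dt − E + P = (+14.950) − 5 + 4.77 = 14.7 mm/day.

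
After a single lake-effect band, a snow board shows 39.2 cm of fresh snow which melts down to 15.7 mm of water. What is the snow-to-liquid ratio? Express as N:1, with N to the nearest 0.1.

Ratio = snow depth / SWE = 392 mm / 15.7 mm = 25.0, i.e. 25.0:1.

ratio ≈ 25.0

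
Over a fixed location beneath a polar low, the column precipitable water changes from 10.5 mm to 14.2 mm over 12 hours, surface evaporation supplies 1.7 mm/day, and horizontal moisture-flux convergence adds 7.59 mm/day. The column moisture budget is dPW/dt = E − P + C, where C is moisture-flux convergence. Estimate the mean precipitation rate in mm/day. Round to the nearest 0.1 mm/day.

dPW/dt = (14.2 − 10.5) mm / (12/24 day) = +7.400 mm/day.
P = E + C − dPW/dt = 1.7 + (7.59) − (+7.400) = 1.9 mm/day.

P ≈ 1.9 mm/day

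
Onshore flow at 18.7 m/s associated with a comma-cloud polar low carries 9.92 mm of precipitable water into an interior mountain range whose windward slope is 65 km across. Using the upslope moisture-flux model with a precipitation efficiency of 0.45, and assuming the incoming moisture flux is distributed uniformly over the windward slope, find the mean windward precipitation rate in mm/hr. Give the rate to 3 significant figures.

R ≈ 4.62 mm/hr

Incoming column moisture flux per unit ridge length: F = V × PW = 18.7 × 9.92 = 185.504 mm·m/s.
Spread over the 65 km slope with efficiency ε = 0.45: R = ε·F/W = 0.45 × 185.504 / 65000 m = 1.284e-03 mm/s.
R = 1.284e-03 × 3600 = 4.62 mm/hr.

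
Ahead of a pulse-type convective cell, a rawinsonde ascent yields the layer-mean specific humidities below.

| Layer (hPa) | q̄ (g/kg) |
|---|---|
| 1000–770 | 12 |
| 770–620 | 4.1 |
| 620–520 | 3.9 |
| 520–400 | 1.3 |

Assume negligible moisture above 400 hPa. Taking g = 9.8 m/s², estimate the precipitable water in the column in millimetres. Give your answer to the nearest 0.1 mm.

PW ≈ 40.0 mm

Precipitable water is the column-integrated vapour mass per unit area: PW = (1/g) Σ q̄ Δp, with q in kg/kg and Δp in Pa (1 kg/m² of water = 1 mm).
Layer 1000–770 hPa: Δp = 230 hPa = 23000 Pa, q̄ = 0.012 kg/kg → 0.012 × 23000 / 9.8 = 28.16 mm
Layer 770–620 hPa: Δp = 150 hPa = 15000 Pa, q̄ = 0.0041 kg/kg → 0.0041 × 15000 / 9.8 = 6.28 mm
Layer 620–520 hPa: Δp = 100 hPa = 10000 Pa, q̄ = 0.0039 kg/kg → 0.0039 × 10000 / 9.8 = 3.98 mm
Layer 520–400 hPa: Δp = 120 hPa = 12000 Pa, q̄ = 0.0013 kg/kg → 0.0013 × 12000 / 9.8 = 1.59 mm
PW = 28.16 + 6.28 + 3.98 + 1.59 = 40.01 ≈ 40.0 mm.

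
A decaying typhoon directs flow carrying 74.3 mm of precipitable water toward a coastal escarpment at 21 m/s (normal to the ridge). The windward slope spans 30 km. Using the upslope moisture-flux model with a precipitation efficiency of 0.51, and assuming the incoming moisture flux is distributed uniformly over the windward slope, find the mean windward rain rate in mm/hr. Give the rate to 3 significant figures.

Incoming column moisture flux per unit ridge length: F = V × PW = 21 × 74.3 = 1560.3 mm·m/s.
Spread over the 30 km slope with efficiency ε = 0.51: R = ε·F/W = 0.51 × 1560.3 / 30000 m = 2.653e-02 mm/s.
R = 2.653e-02 × 3600 = 95.5 mm/hr.

R ≈ 95.5 mm/hr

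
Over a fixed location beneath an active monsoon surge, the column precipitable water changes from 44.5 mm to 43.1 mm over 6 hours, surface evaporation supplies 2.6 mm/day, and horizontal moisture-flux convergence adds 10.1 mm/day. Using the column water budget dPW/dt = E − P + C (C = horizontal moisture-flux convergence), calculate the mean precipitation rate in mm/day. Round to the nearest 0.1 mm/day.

P ≈ 18.3 mm/day

dPW/dt = (43.1 − 44.5) mm / (6/24 day) = -5.600 mm/day.
P = E + C − dPW/dt = 2.6 + (10.1) − (-5.600) = 18.3 mm/day.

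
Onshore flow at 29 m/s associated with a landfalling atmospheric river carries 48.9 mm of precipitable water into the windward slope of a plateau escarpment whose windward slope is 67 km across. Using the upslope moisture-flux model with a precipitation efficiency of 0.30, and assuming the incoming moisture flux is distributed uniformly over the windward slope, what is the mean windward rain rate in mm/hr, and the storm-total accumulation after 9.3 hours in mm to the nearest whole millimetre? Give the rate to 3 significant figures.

R ≈ 22.9 mm/hr; total ≈ 213 mm

Incoming column moisture flux per unit ridge length: F = V × PW = 29 × 48.9 = 1418.1 mm·m/s.
Spread over the 67 km slope with efficiency ε = 0.30: R = ε·F/W = 0.30 × 1418.1 / 67000 m = 6.350e-03 mm/s.
R = 6.350e-03 × 3600 = 22.9 mm/hr.
Over 9.3 h: total = 22.9 × 9.3 = 212.97 ≈ 213 mm.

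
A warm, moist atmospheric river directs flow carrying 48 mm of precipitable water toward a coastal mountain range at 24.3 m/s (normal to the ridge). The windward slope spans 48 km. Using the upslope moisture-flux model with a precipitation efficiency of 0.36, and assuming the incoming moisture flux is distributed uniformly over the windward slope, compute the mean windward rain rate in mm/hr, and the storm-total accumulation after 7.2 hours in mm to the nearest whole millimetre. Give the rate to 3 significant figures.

Incoming column moisture flux per unit ridge length: F = V × PW = 24.3 × 48 = 1166.4 mm·m/s.
Spread over the 48 km slope with efficiency ε = 0.36: R = ε·F/W = 0.36 × 1166.4 / 48000 m = 8.748e-03 mm/s.
R = 8.748e-03 × 3600 = 31.5 mm/hr.
Over 7.2 h: total = 31.5 × 7.2 = 226.8 ≈ 227 mm.

R ≈ 31.5 mm/hr; total ≈ 227 mm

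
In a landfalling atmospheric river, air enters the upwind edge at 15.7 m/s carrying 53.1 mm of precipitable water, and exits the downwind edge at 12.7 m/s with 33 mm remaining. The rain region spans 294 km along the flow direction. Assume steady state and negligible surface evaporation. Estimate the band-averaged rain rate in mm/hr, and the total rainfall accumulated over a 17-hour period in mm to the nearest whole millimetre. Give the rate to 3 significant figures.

R ≈ 5.08 mm/hr; total ≈ 86 mm

Column moisture flux per unit crosswind length is F = V × PW.
Inflow: F_in = 15.7 × 53.1 = 833.67 mm·m/s
Outflow: F_out = 12.7 × 33 = 419.1 mm·m/s
Steady-state rate R = (F_in − F_out)/L = (833.67 − 419.1) / 294000 m = 1.410e-03 mm/s.
R = 1.410e-03 × 3600 = 5.08 mm/hr.
Over 17 h: total = 5.08 × 17 = 86.36 ≈ 86 mm.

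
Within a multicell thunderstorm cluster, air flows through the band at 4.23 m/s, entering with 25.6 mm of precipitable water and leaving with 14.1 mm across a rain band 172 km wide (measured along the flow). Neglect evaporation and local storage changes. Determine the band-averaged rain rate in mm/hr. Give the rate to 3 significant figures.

R ≈ 1.02 mm/hr

Column moisture flux per unit crosswind length is F = V × PW.
Inflow: F_in = 4.23 × 25.6 = 108.288 mm·m/s
Outflow: F_out = 4.23 × 14.1 = 59.643 mm·m/s
Steady-state rate R = (F_in − F_out)/L = (108.288 − 59.643) / 172000 m = 2.828e-04 mm/s.
R = 2.828e-04 × 3600 = 1.02 mm/hr.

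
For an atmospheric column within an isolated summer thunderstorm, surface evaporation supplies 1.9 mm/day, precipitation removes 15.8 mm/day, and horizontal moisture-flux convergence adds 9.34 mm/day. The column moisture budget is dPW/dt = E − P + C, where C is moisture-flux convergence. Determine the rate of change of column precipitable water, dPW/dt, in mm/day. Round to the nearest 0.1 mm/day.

dPW/dt = E − P + C = 1.9 − 15.8 + (9.34) = -4.6 mm/day.

dPW/dt ≈ -4.6 mm/day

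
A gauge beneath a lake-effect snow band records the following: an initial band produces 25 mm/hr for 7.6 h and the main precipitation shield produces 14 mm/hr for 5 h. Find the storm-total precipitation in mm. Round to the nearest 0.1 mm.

Total = Σ Rᵢ Δtᵢ = 25 × 7.6 + 14 × 5
      = 190 + 70 = 260.0 mm.

total ≈ 260.0 mm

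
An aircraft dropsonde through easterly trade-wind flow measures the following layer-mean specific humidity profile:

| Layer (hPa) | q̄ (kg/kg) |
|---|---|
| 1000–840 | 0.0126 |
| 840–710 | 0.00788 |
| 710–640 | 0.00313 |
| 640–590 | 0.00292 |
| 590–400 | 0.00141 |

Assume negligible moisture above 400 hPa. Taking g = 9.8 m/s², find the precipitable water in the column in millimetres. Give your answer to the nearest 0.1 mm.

PW ≈ 37.5 mm

Precipitable water is the column-integrated vapour mass per unit area: PW = (1/g) Σ q̄ Δp, with q in kg/kg and Δp in Pa (1 kg/m² of water = 1 mm).
Layer 1000–840 hPa: Δp = 160 hPa = 16000 Pa, q̄ = 0.0126 kg/kg → 0.0126 × 16000 / 9.8 = 20.57 mm
Layer 840–710 hPa: Δp = 130 hPa = 13000 Pa, q̄ = 0.00788 kg/kg → 0.00788 × 13000 / 9.8 = 10.45 mm
Layer 710–640 hPa: Δp = 70 hPa = 7000 Pa, q̄ = 0.00313 kg/kg → 0.00313 × 7000 / 9.8 = 2.24 mm
Layer 640–590 hPa: Δp = 50 hPa = 5000 Pa, q̄ = 0.00292 kg/kg → 0.00292 × 5000 / 9.8 = 1.49 mm
Layer 590–400 hPa: Δp = 190 hPa = 19000 Pa, q̄ = 0.00141 kg/kg → 0.00141 × 19000 / 9.8 = 2.73 mm
PW = 20.57 + 10.45 + 2.24 + 1.49 + 2.73 = 37.48 ≈ 37.5 mm.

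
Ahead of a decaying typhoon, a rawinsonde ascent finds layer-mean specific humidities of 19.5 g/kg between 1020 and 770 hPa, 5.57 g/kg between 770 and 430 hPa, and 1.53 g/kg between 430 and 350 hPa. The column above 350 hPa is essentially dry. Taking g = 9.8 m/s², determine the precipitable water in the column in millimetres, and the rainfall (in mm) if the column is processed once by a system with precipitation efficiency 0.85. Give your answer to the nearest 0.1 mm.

Precipitable water is the column-integrated vapour mass per unit area: PW = (1/g) Σ q̄ Δp, with q in kg/kg and Δp in Pa (1 kg/m² of water = 1 mm).
Layer 1020–770 hPa: Δp = 250 hPa = 25000 Pa, q̄ = 0.0195 kg/kg → 0.0195 × 25000 / 9.8 = 49.74 mm
Layer 770–430 hPa: Δp = 340 hPa = 34000 Pa, q̄ = 0.00557 kg/kg → 0.00557 × 34000 / 9.8 = 19.32 mm
Layer 430–350 hPa: Δp = 80 hPa = 8000 Pa, q̄ = 0.00153 kg/kg → 0.00153 × 8000 / 9.8 = 1.25 mm
PW = 49.74 + 19.32 + 1.25 = 70.31 ≈ 70.3 mm.
Rainfall = ε × PW = 0.85 × 70.3 = 59.8 mm.

PW ≈ 70.3 mm; rainfall ≈ 59.8 mm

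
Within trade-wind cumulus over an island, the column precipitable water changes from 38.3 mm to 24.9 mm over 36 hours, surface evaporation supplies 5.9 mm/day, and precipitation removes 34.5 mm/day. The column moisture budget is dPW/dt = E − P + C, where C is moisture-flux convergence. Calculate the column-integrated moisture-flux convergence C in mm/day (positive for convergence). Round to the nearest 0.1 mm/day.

dPW/dt = (24.9 − 38.3) mm / (36/24 day) = -8.933 mm/day.
C = dPW/dt − E + P = (-8.933) − 5.9 + 34.5 = 19.7 mm/day.

C ≈ 19.7 mm/day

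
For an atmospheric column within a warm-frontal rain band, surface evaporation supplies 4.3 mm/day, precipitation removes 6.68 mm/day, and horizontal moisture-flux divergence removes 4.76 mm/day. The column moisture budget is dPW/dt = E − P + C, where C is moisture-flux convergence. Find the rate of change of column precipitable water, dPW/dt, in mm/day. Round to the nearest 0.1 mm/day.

dPW/dt ≈ -7.1 mm/day

dPW/dt = E − P + C = 4.3 − 6.68 + (-4.76) = -7.1 mm/day.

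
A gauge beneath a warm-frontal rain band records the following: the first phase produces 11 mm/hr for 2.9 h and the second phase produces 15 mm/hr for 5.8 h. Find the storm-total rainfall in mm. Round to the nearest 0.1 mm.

total ≈ 118.9 mm

Total = Σ Rᵢ Δtᵢ = 11 × 2.9 + 15 × 5.8
      = 31.9 + 87 = 118.9 mm.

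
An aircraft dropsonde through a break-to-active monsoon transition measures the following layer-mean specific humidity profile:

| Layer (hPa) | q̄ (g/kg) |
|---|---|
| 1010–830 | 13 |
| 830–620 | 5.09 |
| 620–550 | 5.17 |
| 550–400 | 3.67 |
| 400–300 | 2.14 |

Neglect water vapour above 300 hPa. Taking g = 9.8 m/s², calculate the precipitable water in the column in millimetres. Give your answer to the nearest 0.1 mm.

Precipitable water is the column-integrated vapour mass per unit area: PW = (1/g) Σ q̄ Δp, with q in kg/kg and Δp in Pa (1 kg/m² of water = 1 mm).
Layer 1010–830 hPa: Δp = 180 hPa = 18000 Pa, q̄ = 0.013 kg/kg → 0.013 × 18000 / 9.8 = 23.88 mm
Layer 830–620 hPa: Δp = 210 hPa = 21000 Pa, q̄ = 0.00509 kg/kg → 0.00509 × 21000 / 9.8 = 10.91 mm
Layer 620–550 hPa: Δp = 70 hPa = 7000 Pa, q̄ = 0.00517 kg/kg → 0.00517 × 7000 / 9.8 = 3.69 mm
Layer 550–400 hPa: Δp = 150 hPa = 15000 Pa, q̄ = 0.00367 kg/kg → 0.00367 × 15000 / 9.8 = 5.62 mm
Layer 400–300 hPa: Δp = 100 hPa = 10000 Pa, q̄ = 0.00214 kg/kg → 0.00214 × 10000 / 9.8 = 2.18 mm
PW = 23.88 + 10.91 + 3.69 + 5.62 + 2.18 = 46.28 ≈ 46.3 mm.

PW ≈ 46.3 mm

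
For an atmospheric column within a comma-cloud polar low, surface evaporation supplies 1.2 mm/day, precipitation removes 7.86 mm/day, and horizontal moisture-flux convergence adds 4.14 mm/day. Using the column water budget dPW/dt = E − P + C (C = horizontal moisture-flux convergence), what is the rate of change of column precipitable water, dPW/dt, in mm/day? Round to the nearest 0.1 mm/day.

dPW/dt ≈ -2.5 mm/day

dPW/dt = E − P + C = 1.2 − 7.86 + (4.14) = -2.5 mm/day.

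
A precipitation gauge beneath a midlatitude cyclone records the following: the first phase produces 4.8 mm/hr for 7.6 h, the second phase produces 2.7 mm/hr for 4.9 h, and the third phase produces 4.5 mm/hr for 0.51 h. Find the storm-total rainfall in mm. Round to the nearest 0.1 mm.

total ≈ 52.0 mm

Total = Σ Rᵢ Δtᵢ = 4.8 × 7.6 + 2.7 × 4.9 + 4.5 × 0.51
      = 36.48 + 13.23 + 2.295 = 52.0 mm.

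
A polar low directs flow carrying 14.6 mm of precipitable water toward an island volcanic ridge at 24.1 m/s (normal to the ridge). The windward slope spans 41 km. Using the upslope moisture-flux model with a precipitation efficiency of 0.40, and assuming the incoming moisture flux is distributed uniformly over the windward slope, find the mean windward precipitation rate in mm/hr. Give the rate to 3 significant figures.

Incoming column moisture flux per unit ridge length: F = V × PW = 24.1 × 14.6 = 351.86 mm·m/s.
Spread over the 41 km slope with efficiency ε = 0.40: R = ε·F/W = 0.40 × 351.86 / 41000 m = 3.433e-03 mm/s.
R = 3.433e-03 × 3600 = 12.4 mm/hr.

R ≈ 12.4 mm/hr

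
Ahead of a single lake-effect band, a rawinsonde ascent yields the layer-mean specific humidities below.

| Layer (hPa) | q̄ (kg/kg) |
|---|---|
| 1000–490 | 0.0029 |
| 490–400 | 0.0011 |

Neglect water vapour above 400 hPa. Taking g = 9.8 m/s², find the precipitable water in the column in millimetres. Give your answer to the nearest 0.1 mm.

Precipitable water is the column-integrated vapour mass per unit area: PW = (1/g) Σ q̄ Δp, with q in kg/kg and Δp in Pa (1 kg/m² of water = 1 mm).
Layer 1000–490 hPa: Δp = 510 hPa = 51000 Pa, q̄ = 0.0029 kg/kg → 0.0029 × 51000 / 9.8 = 15.09 mm
Layer 490–400 hPa: Δp = 90 hPa = 9000 Pa, q̄ = 0.0011 kg/kg → 0.0011 × 9000 / 9.8 = 1.01 mm
PW = 15.09 + 1.01 = 16.10 ≈ 16.1 mm.

PW ≈ 16.1 mm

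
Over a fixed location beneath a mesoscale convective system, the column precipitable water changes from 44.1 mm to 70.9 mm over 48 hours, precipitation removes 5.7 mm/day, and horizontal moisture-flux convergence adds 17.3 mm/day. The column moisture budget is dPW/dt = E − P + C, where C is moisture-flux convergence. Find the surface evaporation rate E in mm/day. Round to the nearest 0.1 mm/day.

dPW/dt = (70.9 − 44.1) mm / (48/24 day) = +13.400 mm/day.
E = dPW/dt + P − C = (+13.400) + 5.7 − (17.3) = 1.8 mm/day.

E ≈ 1.8 mm/day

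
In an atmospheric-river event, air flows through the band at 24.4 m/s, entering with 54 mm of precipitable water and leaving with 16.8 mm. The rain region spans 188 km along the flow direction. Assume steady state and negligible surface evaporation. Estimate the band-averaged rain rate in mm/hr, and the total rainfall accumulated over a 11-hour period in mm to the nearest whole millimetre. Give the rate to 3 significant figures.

Column moisture flux per unit crosswind length is F = V × PW.
Inflow: F_in = 24.4 × 54 = 1317.6 mm·m/s
Outflow: F_out = 24.4 × 16.8 = 409.92 mm·m/s
Steady-state rate R = (F_in − F_out)/L = (1317.6 − 409.92) / 188000 m = 4.828e-03 mm/s.
R = 4.828e-03 × 3600 = 17.4 mm/hr.
Over 11 h: total = 17.4 × 11 = 191.4 ≈ 191 mm.

R ≈ 17.4 mm/hr; total ≈ 191 mm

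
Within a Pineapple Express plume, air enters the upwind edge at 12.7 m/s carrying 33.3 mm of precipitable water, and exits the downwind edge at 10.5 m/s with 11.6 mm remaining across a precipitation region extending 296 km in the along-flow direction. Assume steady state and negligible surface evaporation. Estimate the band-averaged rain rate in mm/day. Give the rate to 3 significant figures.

R ≈ 87.9 mm/day

Column moisture flux per unit crosswind length is F = V × PW.
Inflow: F_in = 12.7 × 33.3 = 422.91 mm·m/s
Outflow: F_out = 10.5 × 11.6 = 121.8 mm·m/s
Steady-state rate R = (F_in − F_out)/L = (422.91 − 121.8) / 296000 m = 1.017e-03 mm/s.
R = 1.017e-03 × 3600 × 24 = 87.9 mm/day.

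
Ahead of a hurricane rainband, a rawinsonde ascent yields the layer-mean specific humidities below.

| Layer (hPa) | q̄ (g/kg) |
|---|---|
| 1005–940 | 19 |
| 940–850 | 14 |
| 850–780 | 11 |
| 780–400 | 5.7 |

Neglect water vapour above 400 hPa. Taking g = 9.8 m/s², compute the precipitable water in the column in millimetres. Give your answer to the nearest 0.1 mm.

PW ≈ 55.4 mm

Precipitable water is the column-integrated vapour mass per unit area: PW = (1/g) Σ q̄ Δp, with q in kg/kg and Δp in Pa (1 kg/m² of water = 1 mm).
Layer 1005–940 hPa: Δp = 65 hPa = 6500 Pa, q̄ = 0.019 kg/kg → 0.019 × 6500 / 9.8 = 12.60 mm
Layer 940–850 hPa: Δp = 90 hPa = 9000 Pa, q̄ = 0.014 kg/kg → 0.014 × 9000 / 9.8 = 12.86 mm
Layer 850–780 hPa: Δp = 70 hPa = 7000 Pa, q̄ = 0.011 kg/kg → 0.011 × 7000 / 9.8 = 7.86 mm
Layer 780–400 hPa: Δp = 380 hPa = 38000 Pa, q̄ = 0.0057 kg/kg → 0.0057 × 38000 / 9.8 = 22.10 mm
PW = 12.60 + 12.86 + 7.86 + 22.10 = 55.42 ≈ 55.4 mm.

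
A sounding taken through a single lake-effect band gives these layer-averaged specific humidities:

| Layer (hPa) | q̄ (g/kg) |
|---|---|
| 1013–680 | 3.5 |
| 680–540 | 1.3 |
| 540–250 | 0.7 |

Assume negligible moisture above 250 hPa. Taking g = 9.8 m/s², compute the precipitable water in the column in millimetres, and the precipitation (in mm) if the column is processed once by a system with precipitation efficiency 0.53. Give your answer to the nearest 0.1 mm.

Precipitable water is the column-integrated vapour mass per unit area: PW = (1/g) Σ q̄ Δp, with q in kg/kg and Δp in Pa (1 kg/m² of water = 1 mm).
Layer 1013–680 hPa: Δp = 333 hPa = 33300 Pa, q̄ = 0.0035 kg/kg → 0.0035 × 33300 / 9.8 = 11.89 mm
Layer 680–540 hPa: Δp = 140 hPa = 14000 Pa, q̄ = 0.0013 kg/kg → 0.0013 × 14000 / 9.8 = 1.86 mm
Layer 540–250 hPa: Δp = 290 hPa = 29000 Pa, q̄ = 0.0007 kg/kg → 0.0007 × 29000 / 9.8 = 2.07 mm
PW = 11.89 + 1.86 + 2.07 = 15.82 ≈ 15.8 mm.
Precipitation = ε × PW = 0.53 × 15.8 = 8.4 mm.

PW ≈ 15.8 mm; precipitation ≈ 8.4 mm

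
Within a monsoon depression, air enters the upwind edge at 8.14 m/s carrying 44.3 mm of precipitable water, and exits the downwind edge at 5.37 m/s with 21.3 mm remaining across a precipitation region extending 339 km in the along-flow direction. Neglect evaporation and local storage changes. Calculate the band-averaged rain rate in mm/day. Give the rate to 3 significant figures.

R ≈ 62.8 mm/day

Column moisture flux per unit crosswind length is F = V × PW.
Inflow: F_in = 8.14 × 44.3 = 360.602 mm·m/s
Outflow: F_out = 5.37 × 21.3 = 114.381 mm·m/s
Steady-state rate R = (F_in − F_out)/L = (360.602 − 114.381) / 339000 m = 7.263e-04 mm/s.
R = 7.263e-04 × 3600 × 24 = 62.8 mm/day.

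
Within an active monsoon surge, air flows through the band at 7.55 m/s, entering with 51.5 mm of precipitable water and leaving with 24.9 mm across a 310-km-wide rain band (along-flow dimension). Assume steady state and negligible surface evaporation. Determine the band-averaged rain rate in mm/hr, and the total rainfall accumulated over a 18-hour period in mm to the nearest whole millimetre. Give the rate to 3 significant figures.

R ≈ 2.33 mm/hr; total ≈ 42 mm

Column moisture flux per unit crosswind length is F = V × PW.
Inflow: F_in = 7.55 × 51.5 = 388.825 mm·m/s
Outflow: F_out = 7.55 × 24.9 = 187.995 mm·m/s
Steady-state rate R = (F_in − F_out)/L = (388.825 − 187.995) / 310000 m = 6.478e-04 mm/s.
R = 6.478e-04 × 3600 = 2.33 mm/hr.
Over 18 h: total = 2.33 × 18 = 41.94 ≈ 42 mm.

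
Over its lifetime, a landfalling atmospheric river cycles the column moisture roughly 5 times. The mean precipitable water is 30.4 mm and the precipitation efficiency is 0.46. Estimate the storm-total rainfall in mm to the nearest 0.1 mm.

rainfall ≈ 69.9 mm

Each cycle deposits ε × PW = 0.46 × 30.4 = 13.984 mm.
Over 5 cycles: 5 × 13.984 = 69.9 mm.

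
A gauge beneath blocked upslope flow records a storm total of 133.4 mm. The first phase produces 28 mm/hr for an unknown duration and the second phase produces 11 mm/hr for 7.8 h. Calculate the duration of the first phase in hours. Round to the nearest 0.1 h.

Known phases: 11 × 7.8 = 85.8 mm.
Remaining depth = 133.4 − 85.8 = 47.6 mm.
Duration = 47.6 / 28 = 1.7 h.

duration ≈ 1.7 h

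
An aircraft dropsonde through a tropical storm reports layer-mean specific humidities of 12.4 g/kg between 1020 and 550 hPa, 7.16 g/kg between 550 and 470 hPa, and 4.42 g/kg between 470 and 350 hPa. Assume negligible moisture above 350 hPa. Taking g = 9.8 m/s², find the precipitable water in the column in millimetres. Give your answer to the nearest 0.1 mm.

PW ≈ 70.7 mm

Precipitable water is the column-integrated vapour mass per unit area: PW = (1/g) Σ q̄ Δp, with q in kg/kg and Δp in Pa (1 kg/m² of water = 1 mm).
Layer 1020–550 hPa: Δp = 470 hPa = 47000 Pa, q̄ = 0.0124 kg/kg → 0.0124 × 47000 / 9.8 = 59.47 mm
Layer 550–470 hPa: Δp = 80 hPa = 8000 Pa, q̄ = 0.00716 kg/kg → 0.00716 × 8000 / 9.8 = 5.84 mm
Layer 470–350 hPa: Δp = 120 hPa = 12000 Pa, q̄ = 0.00442 kg/kg → 0.00442 × 12000 / 9.8 = 5.41 mm
PW = 59.47 + 5.84 + 5.41 = 70.72 ≈ 70.7 mm.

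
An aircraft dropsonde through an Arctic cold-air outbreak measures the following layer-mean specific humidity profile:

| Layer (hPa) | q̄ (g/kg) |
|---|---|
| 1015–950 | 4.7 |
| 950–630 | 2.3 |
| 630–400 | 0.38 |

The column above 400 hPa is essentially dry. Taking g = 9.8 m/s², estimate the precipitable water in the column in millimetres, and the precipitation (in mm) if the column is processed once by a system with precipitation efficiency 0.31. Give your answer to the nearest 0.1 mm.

PW ≈ 11.5 mm; precipitation ≈ 3.6 mm

Precipitable water is the column-integrated vapour mass per unit area: PW = (1/g) Σ q̄ Δp, with q in kg/kg and Δp in Pa (1 kg/m² of water = 1 mm).
Layer 1015–950 hPa: Δp = 65 hPa = 6500 Pa, q̄ = 0.0047 kg/kg → 0.0047 × 6500 / 9.8 = 3.12 mm
Layer 950–630 hPa: Δp = 320 hPa = 32000 Pa, q̄ = 0.0023 kg/kg → 0.0023 × 32000 / 9.8 = 7.51 mm
Layer 630–400 hPa: Δp = 230 hPa = 23000 Pa, q̄ = 0.00038 kg/kg → 0.00038 × 23000 / 9.8 = 0.89 mm
PW = 3.12 + 7.51 + 0.89 = 11.52 ≈ 11.5 mm.
Precipitation = ε × PW = 0.31 × 11.5 = 3.6 mm.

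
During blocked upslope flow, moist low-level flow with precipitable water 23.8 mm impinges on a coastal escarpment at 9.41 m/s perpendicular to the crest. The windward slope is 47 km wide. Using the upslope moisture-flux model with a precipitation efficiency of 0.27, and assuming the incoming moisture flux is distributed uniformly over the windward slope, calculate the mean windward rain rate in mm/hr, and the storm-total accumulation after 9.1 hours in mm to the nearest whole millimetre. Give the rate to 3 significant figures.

R ≈ 4.63 mm/hr; total ≈ 42 mm

Incoming column moisture flux per unit ridge length: F = V × PW = 9.41 × 23.8 = 223.958 mm·m/s.
Spread over the 47 km slope with efficiency ε = 0.27: R = ε·F/W = 0.27 × 223.958 / 47000 m = 1.287e-03 mm/s.
R = 1.287e-03 × 3600 = 4.63 mm/hr.
Over 9.1 h: total = 4.63 × 9.1 = 42.133 ≈ 42 mm.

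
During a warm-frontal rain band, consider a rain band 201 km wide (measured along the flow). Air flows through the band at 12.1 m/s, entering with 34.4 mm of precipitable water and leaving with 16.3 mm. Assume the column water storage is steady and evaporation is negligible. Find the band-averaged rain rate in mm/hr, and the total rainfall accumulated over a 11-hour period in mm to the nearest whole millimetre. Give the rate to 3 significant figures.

R ≈ 3.92 mm/hr; total ≈ 43 mm

Column moisture flux per unit crosswind length is F = V × PW.
Inflow: F_in = 12.1 × 34.4 = 416.24 mm·m/s
Outflow: F_out = 12.1 × 16.3 = 197.23 mm·m/s
Steady-state rate R = (F_in − F_out)/L = (416.24 − 197.23) / 201000 m = 1.090e-03 mm/s.
R = 1.090e-03 × 3600 = 3.92 mm/hr.
Over 11 h: total = 3.92 × 11 = 43.12 ≈ 43 mm.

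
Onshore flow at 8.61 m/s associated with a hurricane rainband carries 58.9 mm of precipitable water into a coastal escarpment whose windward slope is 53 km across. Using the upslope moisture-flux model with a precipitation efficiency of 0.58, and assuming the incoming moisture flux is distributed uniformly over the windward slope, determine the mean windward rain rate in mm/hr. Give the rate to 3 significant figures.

Incoming column moisture flux per unit ridge length: F = V × PW = 8.61 × 58.9 = 507.129 mm·m/s.
Spread over the 53 km slope with efficiency ε = 0.58: R = ε·F/W = 0.58 × 507.129 / 53000 m = 5.550e-03 mm/s.
R = 5.550e-03 × 3600 = 20.0 mm/hr.

R ≈ 20.0 mm/hr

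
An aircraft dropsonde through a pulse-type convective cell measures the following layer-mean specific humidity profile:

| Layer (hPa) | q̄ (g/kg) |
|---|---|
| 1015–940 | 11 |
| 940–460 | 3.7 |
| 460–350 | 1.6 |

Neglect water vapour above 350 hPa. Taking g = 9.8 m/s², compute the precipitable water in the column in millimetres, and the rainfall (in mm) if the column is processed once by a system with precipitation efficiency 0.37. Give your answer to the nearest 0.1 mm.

Precipitable water is the column-integrated vapour mass per unit area: PW = (1/g) Σ q̄ Δp, with q in kg/kg and Δp in Pa (1 kg/m² of water = 1 mm).
Layer 1015–940 hPa: Δp = 75 hPa = 7500 Pa, q̄ = 0.011 kg/kg → 0.011 × 7500 / 9.8 = 8.42 mm
Layer 940–460 hPa: Δp = 480 hPa = 48000 Pa, q̄ = 0.0037 kg/kg → 0.0037 × 48000 / 9.8 = 18.12 mm
Layer 460–350 hPa: Δp = 110 hPa = 11000 Pa, q̄ = 0.0016 kg/kg → 0.0016 × 11000 / 9.8 = 1.80 mm
PW = 8.42 + 18.12 + 1.80 = 28.34 ≈ 28.3 mm.
Rainfall = ε × PW = 0.37 × 28.3 = 10.5 mm.

PW ≈ 28.3 mm; rainfall ≈ 10.5 mm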